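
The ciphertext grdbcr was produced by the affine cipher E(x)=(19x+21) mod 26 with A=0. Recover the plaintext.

rikozi

The inverse of 19 mod 26 is 11, since 19·11=209≡1. Apply D(y)=11·(y−21) mod 26:
g(6): 11·(6−21)=-165≡17 → r
r(17): 11·(17−21)=-44≡8 → i
d(3): 11·(3−21)=-198≡10 → k
b(1): 11·(1−21)=-220≡14 → o
c(2): 11·(2−21)=-209≡25 → z
r(17): 11·(17−21)=-44≡8 → i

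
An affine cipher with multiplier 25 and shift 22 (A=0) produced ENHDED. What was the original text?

The inverse of 25 mod 26 is 25, since 25·25=625≡1. Apply D(y)=25·(y−22) mod 26:
E(4): 25·(4−22)=-450≡18 → S
N(13): 25·(13−22)=-225≡9 → J
H(7): 25·(7−22)=-375≡15 → P
D(3): 25·(3−22)=-475≡19 → T
E(4): 25·(4−22)=-450≡18 → S
D(3): 25·(3−22)=-475≡19 → T

SJPTST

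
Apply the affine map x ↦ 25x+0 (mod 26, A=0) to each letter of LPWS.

PLEI

L(11): 25·11+0=275≡15 → P
P(15): 25·15+0=375≡11 → L
W(22): 25·22+0=550≡4 → E
S(18): 25·18+0=450≡8 → I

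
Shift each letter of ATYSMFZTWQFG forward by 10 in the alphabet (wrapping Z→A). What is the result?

A(0): 0+10=10 → K
T(19): 19+10=29≡3 → D
Y(24): 24+10=34≡8 → I
S(18): 18+10=28≡2 → C
M(12): 12+10=22 → W
F(5): 5+10=15 → P
Z(25): 25+10=35≡9 → J
T(19): 19+10=29≡3 → D
W(22): 22+10=32≡6 → G
Q(16): 16+10=26≡0 → A
F(5): 5+10=15 → P
G(6): 6+10=16 → Q

KDICWPJDGAPQ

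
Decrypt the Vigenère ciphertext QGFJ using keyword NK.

Repeat the key across the ciphertext: NKNK
Q(16)−N(13): 3 → D
G(6)−K(10): -4≡22 → W
F(5)−N(13): -8≡18 → S
J(9)−K(10): -1≡25 → Z

DWSZ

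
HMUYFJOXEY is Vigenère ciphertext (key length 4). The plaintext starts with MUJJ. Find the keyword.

Subtract each crib letter from the matching ciphertext letter (mod 26):
H(7)−M(12)=-5≡21 → V
M(12)−U(20)=-8≡18 → S
U(20)−J(9)=11 → L
Y(24)−J(9)=15 → P

VSLP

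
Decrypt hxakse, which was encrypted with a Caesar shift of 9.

yorbjv

h(7): 7−9=-2≡24 → y
x(23): 23−9=14 → o
a(0): 0−9=-9≡17 → r
k(10): 10−9=1 → b
s(18): 18−9=9 → j
e(4): 4−9=-5≡21 → v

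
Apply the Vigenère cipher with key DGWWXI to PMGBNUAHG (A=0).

Repeat the key across the message: DGWWXIDGW
P(15)+D(3): 18 → S
M(12)+G(6): 18 → S
G(6)+W(22): 28≡2 → C
B(1)+W(22): 23 → X
N(13)+X(23): 36≡10 → K
U(20)+I(8): 28≡2 → C
A(0)+D(3): 3 → D
H(7)+G(6): 13 → N
G(6)+W(22): 28≡2 → C

SSCXKCDNC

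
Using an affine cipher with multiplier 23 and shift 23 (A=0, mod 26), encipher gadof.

fxohi

g(6): 23·6+23=161≡5 → f
a(0): 23·0+23=23 → x
d(3): 23·3+23=92≡14 → o
o(14): 23·14+23=345≡7 → h
f(5): 23·5+23=138≡8 → i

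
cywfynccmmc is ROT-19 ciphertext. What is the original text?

c(2): 2−19=-17≡9 → j
y(24): 24−19=5 → f
w(22): 22−19=3 → d
f(5): 5−19=-14≡12 → m
y(24): 24−19=5 → f
n(13): 13−19=-6≡20 → u
c(2): 2−19=-17≡9 → j
c(2): 2−19=-17≡9 → j
m(12): 12−19=-7≡19 → t
m(12): 12−19=-7≡19 → t
c(2): 2−19=-17≡9 → j

jfdmfujjttj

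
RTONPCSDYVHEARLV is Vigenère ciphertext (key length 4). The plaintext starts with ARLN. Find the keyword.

RCDA

Subtract each crib letter from the matching ciphertext letter (mod 26):
R(17)−A(0)=17 → R
T(19)−R(17)=2 → C
O(14)−L(11)=3 → D
N(13)−N(13)=0 → A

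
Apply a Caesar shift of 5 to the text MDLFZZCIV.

M(12): 12+5=17 → R
D(3): 3+5=8 → I
L(11): 11+5=16 → Q
F(5): 5+5=10 → K
Z(25): 25+5=30≡4 → E
Z(25): 25+5=30≡4 → E
C(2): 2+5=7 → H
I(8): 8+5=13 → N
V(21): 21+5=26≡0 → A

RIQKEEHNA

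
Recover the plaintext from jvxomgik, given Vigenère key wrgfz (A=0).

nerjnkre

Repeat the key across the ciphertext: wrgfzwrg
j(9)−w(22): -13≡13 → n
v(21)−r(17): 4 → e
x(23)−g(6): 17 → r
o(14)−f(5): 9 → j
m(12)−z(25): -13≡13 → n
g(6)−w(22): -16≡10 → k
i(8)−r(17): -9≡17 → r
k(10)−g(6): 4 → e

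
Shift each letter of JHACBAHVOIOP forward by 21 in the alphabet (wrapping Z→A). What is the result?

ECVXWVCQJDJK

J(9): 9+21=30≡4 → E
H(7): 7+21=28≡2 → C
A(0): 0+21=21 → V
C(2): 2+21=23 → X
B(1): 1+21=22 → W
A(0): 0+21=21 → V
H(7): 7+21=28≡2 → C
V(21): 21+21=42≡16 → Q
O(14): 14+21=35≡9 → J
I(8): 8+21=29≡3 → D
O(14): 14+21=35≡9 → J
P(15): 15+21=36≡10 → K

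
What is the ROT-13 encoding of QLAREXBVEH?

Q(16): 16+13=29≡3 → D
L(11): 11+13=24 → Y
A(0): 0+13=13 → N
R(17): 17+13=30≡4 → E
E(4): 4+13=17 → R
X(23): 23+13=36≡10 → K
B(1): 1+13=14 → O
V(21): 21+13=34≡8 → I
E(4): 4+13=17 → R
H(7): 7+13=20 → U

DYNERKOIRU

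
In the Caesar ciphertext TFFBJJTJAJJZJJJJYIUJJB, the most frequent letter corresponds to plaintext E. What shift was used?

5

The most frequent ciphertext letter is J (appears 11 times).
J is position 9; E is position 4.
Shift = 5.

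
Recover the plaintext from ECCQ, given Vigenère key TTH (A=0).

LJVX

Repeat the key across the ciphertext: TTHT
E(4)−T(19): -15≡11 → L
C(2)−T(19): -17≡9 → J
C(2)−H(7): -5≡21 → V
Q(16)−T(19): -3≡23 → X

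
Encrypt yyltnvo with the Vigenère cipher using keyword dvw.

bthwirr

Repeat the key across the message: dvwdvwd
y(24)+d(3): 27≡1 → b
y(24)+v(21): 45≡19 → t
l(11)+w(22): 33≡7 → h
t(19)+d(3): 22 → w
n(13)+v(21): 34≡8 → i
v(21)+w(22): 43≡17 → r
o(14)+d(3): 17 → r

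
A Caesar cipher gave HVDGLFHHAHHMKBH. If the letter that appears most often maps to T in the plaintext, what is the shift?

The most frequent ciphertext letter is H (appears 6 times).
H is position 7; T is position 19.
Shift = -12≡14.

14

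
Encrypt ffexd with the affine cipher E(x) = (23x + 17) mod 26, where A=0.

f(5): 23·5+17=132≡2 → c
f(5): 23·5+17=132≡2 → c
e(4): 23·4+17=109≡5 → f
x(23): 23·23+17=546≡0 → a
d(3): 23·3+17=86≡8 → i

ccfai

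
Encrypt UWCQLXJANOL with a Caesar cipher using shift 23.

U(20): 20+23=43≡17 → R
W(22): 22+23=45≡19 → T
C(2): 2+23=25 → Z
Q(16): 16+23=39≡13 → N
L(11): 11+23=34≡8 → I
X(23): 23+23=46≡20 → U
J(9): 9+23=32≡6 → G
A(0): 0+23=23 → X
N(13): 13+23=36≡10 → K
O(14): 14+23=37≡11 → L
L(11): 11+23=34≡8 → I

RTZNIUGXKLI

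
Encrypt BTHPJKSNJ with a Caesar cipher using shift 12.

NFTBVWEZV

B(1): 1+12=13 → N
T(19): 19+12=31≡5 → F
H(7): 7+12=19 → T
P(15): 15+12=27≡1 → B
J(9): 9+12=21 → V
K(10): 10+12=22 → W
S(18): 18+12=30≡4 → E
N(13): 13+12=25 → Z
J(9): 9+12=21 → V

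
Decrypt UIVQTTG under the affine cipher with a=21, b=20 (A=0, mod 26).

ASFGVVI

The inverse of 21 mod 26 is 5, since 21·5=105≡1. Apply D(y)=5·(y−20) mod 26:
U(20): 5·(20−20)=0 → A
I(8): 5·(8−20)=-60≡18 → S
V(21): 5·(21−20)=5 → F
Q(16): 5·(16−20)=-20≡6 → G
T(19): 5·(19−20)=-5≡21 → V
T(19): 5·(19−20)=-5≡21 → V
G(6): 5·(6−20)=-70≡8 → I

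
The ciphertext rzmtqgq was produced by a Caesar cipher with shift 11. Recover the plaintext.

gobifvf

r(17): 17−11=6 → g
z(25): 25−11=14 → o
m(12): 12−11=1 → b
t(19): 19−11=8 → i
q(16): 16−11=5 → f
g(6): 6−11=-5≡21 → v
q(16): 16−11=5 → f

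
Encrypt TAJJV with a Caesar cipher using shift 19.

T(19): 19+19=38≡12 → M
A(0): 0+19=19 → T
J(9): 9+19=28≡2 → C
J(9): 9+19=28≡2 → C
V(21): 21+19=40≡14 → O

MTCCO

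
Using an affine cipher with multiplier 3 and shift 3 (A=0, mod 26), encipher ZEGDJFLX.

APVMESKU

Z(25): 3·25+3=78≡0 → A
E(4): 3·4+3=15 → P
G(6): 3·6+3=21 → V
D(3): 3·3+3=12 → M
J(9): 3·9+3=30≡4 → E
F(5): 3·5+3=18 → S
L(11): 3·11+3=36≡10 → K
X(23): 3·23+3=72≡20 → U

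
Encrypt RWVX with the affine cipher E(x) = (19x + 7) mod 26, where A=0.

SJQC

R(17): 19·17+7=330≡18 → S
W(22): 19·22+7=425≡9 → J
V(21): 19·21+7=406≡16 → Q
X(23): 19·23+7=444≡2 → C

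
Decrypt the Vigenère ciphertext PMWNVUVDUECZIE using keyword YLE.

RBSPKQXSQGRVKT

Repeat the key across the ciphertext: YLEYLEYLEYLEYL
P(15)−Y(24): -9≡17 → R
M(12)−L(11): 1 → B
W(22)−E(4): 18 → S
N(13)−Y(24): -11≡15 → P
V(21)−L(11): 10 → K
U(20)−E(4): 16 → Q
V(21)−Y(24): -3≡23 → X
D(3)−L(11): -8≡18 → S
U(20)−E(4): 16 → Q
E(4)−Y(24): -20≡6 → G
C(2)−L(11): -9≡17 → R
Z(25)−E(4): 21 → V
I(8)−Y(24): -16≡10 → K
E(4)−L(11): -7≡19 → T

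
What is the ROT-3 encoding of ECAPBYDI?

E(4): 4+3=7 → H
C(2): 2+3=5 → F
A(0): 0+3=3 → D
P(15): 15+3=18 → S
B(1): 1+3=4 → E
Y(24): 24+3=27≡1 → B
D(3): 3+3=6 → G
I(8): 8+3=11 → L

HFDSEBGL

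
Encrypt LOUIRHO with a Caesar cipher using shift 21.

GJPDMCJ

L(11): 11+21=32≡6 → G
O(14): 14+21=35≡9 → J
U(20): 20+21=41≡15 → P
I(8): 8+21=29≡3 → D
R(17): 17+21=38≡12 → M
H(7): 7+21=28≡2 → C
O(14): 14+21=35≡9 → J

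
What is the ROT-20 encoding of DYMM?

XSGG

D(3): 3+20=23 → X
Y(24): 24+20=44≡18 → S
M(12): 12+20=32≡6 → G
M(12): 12+20=32≡6 → G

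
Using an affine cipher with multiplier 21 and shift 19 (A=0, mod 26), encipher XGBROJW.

X(23): 21·23+19=502≡8 → I
G(6): 21·6+19=145≡15 → P
B(1): 21·1+19=40≡14 → O
R(17): 21·17+19=376≡12 → M
O(14): 21·14+19=313≡1 → B
J(9): 21·9+19=208≡0 → A
W(22): 21·22+19=481≡13 → N

IPOMBAN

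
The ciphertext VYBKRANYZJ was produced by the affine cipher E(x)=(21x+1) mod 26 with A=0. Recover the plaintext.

The inverse of 21 mod 26 is 5, since 21·5=105≡1. Apply D(y)=5·(y−1) mod 26:
V(21): 5·(21−1)=100≡22 → W
Y(24): 5·(24−1)=115≡11 → L
B(1): 5·(1−1)=0 → A
K(10): 5·(10−1)=45≡19 → T
R(17): 5·(17−1)=80≡2 → C
A(0): 5·(0−1)=-5≡21 → V
N(13): 5·(13−1)=60≡8 → I
Y(24): 5·(24−1)=115≡11 → L
Z(25): 5·(25−1)=120≡16 → Q
J(9): 5·(9−1)=40≡14 → O

WLATCVILQO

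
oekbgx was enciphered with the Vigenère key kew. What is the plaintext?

Repeat the key across the ciphertext: kewkew
o(14)−k(10): 4 → e
e(4)−e(4): 0 → a
k(10)−w(22): -12≡14 → o
b(1)−k(10): -9≡17 → r
g(6)−e(4): 2 → c
x(23)−w(22): 1 → b

eaorcb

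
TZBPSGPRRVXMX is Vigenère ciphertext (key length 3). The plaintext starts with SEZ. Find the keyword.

BVC

Subtract each crib letter from the matching ciphertext letter (mod 26):
T(19)−S(18)=1 → B
Z(25)−E(4)=21 → V
B(1)−Z(25)=-24≡2 → C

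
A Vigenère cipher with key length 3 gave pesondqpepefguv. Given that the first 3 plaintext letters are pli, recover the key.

Subtract each crib letter from the matching ciphertext letter (mod 26):
p(15)−p(15)=0 → a
e(4)−l(11)=-7≡19 → t
s(18)−i(8)=10 → k

atk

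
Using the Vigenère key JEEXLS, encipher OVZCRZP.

XZDZCRY

Repeat the key across the message: JEEXLSJ
O(14)+J(9): 23 → X
V(21)+E(4): 25 → Z
Z(25)+E(4): 29≡3 → D
C(2)+X(23): 25 → Z
R(17)+L(11): 28≡2 → C
Z(25)+S(18): 43≡17 → R
P(15)+J(9): 24 → Y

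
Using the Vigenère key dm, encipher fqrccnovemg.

icuofzrhhyj

Repeat the key across the message: dmdmdmdmdmd
f(5)+d(3): 8 → i
q(16)+m(12): 28≡2 → c
r(17)+d(3): 20 → u
c(2)+m(12): 14 → o
c(2)+d(3): 5 → f
n(13)+m(12): 25 → z
o(14)+d(3): 17 → r
v(21)+m(12): 33≡7 → h
e(4)+d(3): 7 → h
m(12)+m(12): 24 → y
g(6)+d(3): 9 → j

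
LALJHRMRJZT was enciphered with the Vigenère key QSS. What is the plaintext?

Repeat the key across the ciphertext: QSSQSSQSSQS
L(11)−Q(16): -5≡21 → V
A(0)−S(18): -18≡8 → I
L(11)−S(18): -7≡19 → T
J(9)−Q(16): -7≡19 → T
H(7)−S(18): -11≡15 → P
R(17)−S(18): -1≡25 → Z
M(12)−Q(16): -4≡22 → W
R(17)−S(18): -1≡25 → Z
J(9)−S(18): -9≡17 → R
Z(25)−Q(16): 9 → J
T(19)−S(18): 1 → B

VITTPZWZRJB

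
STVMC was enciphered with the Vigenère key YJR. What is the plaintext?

UKEOT

Repeat the key across the ciphertext: YJRYJ
S(18)−Y(24): -6≡20 → U
T(19)−J(9): 10 → K
V(21)−R(17): 4 → E
M(12)−Y(24): -12≡14 → O
C(2)−J(9): -7≡19 → T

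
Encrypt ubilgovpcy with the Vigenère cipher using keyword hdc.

beksjqcsef

Repeat the key across the message: hdchdchdch
u(20)+h(7): 27≡1 → b
b(1)+d(3): 4 → e
i(8)+c(2): 10 → k
l(11)+h(7): 18 → s
g(6)+d(3): 9 → j
o(14)+c(2): 16 → q
v(21)+h(7): 28≡2 → c
p(15)+d(3): 18 → s
c(2)+c(2): 4 → e
y(24)+h(7): 31≡5 → f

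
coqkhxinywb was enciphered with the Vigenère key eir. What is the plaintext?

Repeat the key across the ciphertext: eireireirei
c(2)−e(4): -2≡24 → y
o(14)−i(8): 6 → g
q(16)−r(17): -1≡25 → z
k(10)−e(4): 6 → g
h(7)−i(8): -1≡25 → z
x(23)−r(17): 6 → g
i(8)−e(4): 4 → e
n(13)−i(8): 5 → f
y(24)−r(17): 7 → h
w(22)−e(4): 18 → s
b(1)−i(8): -7≡19 → t

ygzgzgefhst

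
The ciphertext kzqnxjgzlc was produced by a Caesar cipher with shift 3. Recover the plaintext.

k(10): 10−3=7 → h
z(25): 25−3=22 → w
q(16): 16−3=13 → n
n(13): 13−3=10 → k
x(23): 23−3=20 → u
j(9): 9−3=6 → g
g(6): 6−3=3 → d
z(25): 25−3=22 → w
l(11): 11−3=8 → i
c(2): 2−3=-1≡25 → z

hwnkugdwiz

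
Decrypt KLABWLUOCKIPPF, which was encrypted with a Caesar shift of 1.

K(10): 10−1=9 → J
L(11): 11−1=10 → K
A(0): 0−1=-1≡25 → Z
B(1): 1−1=0 → A
W(22): 22−1=21 → V
L(11): 11−1=10 → K
U(20): 20−1=19 → T
O(14): 14−1=13 → N
C(2): 2−1=1 → B
K(10): 10−1=9 → J
I(8): 8−1=7 → H
P(15): 15−1=14 → O
P(15): 15−1=14 → O
F(5): 5−1=4 → E

JKZAVKTNBJHOOE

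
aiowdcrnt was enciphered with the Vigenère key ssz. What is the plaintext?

Repeat the key across the ciphertext: sszsszssz
a(0)−s(18): -18≡8 → i
i(8)−s(18): -10≡16 → q
o(14)−z(25): -11≡15 → p
w(22)−s(18): 4 → e
d(3)−s(18): -15≡11 → l
c(2)−z(25): -23≡3 → d
r(17)−s(18): -1≡25 → z
n(13)−s(18): -5≡21 → v
t(19)−z(25): -6≡20 → u

iqpeldzvu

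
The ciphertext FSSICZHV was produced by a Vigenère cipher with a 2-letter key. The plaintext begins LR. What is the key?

UB

Subtract each crib letter from the matching ciphertext letter (mod 26):
F(5)−L(11)=-6≡20 → U
S(18)−R(17)=1 → B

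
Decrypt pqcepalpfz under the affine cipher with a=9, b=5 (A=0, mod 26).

ehrxelseai

The inverse of 9 mod 26 is 3, since 9·3=27≡1. Apply D(y)=3·(y−5) mod 26:
p(15): 3·(15−5)=30≡4 → e
q(16): 3·(16−5)=33≡7 → h
c(2): 3·(2−5)=-9≡17 → r
e(4): 3·(4−5)=-3≡23 → x
p(15): 3·(15−5)=30≡4 → e
a(0): 3·(0−5)=-15≡11 → l
l(11): 3·(11−5)=18 → s
p(15): 3·(15−5)=30≡4 → e
f(5): 3·(5−5)=0 → a
z(25): 3·(25−5)=60≡8 → i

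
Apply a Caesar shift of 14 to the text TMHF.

HAVT

T(19): 19+14=33≡7 → H
M(12): 12+14=26≡0 → A
H(7): 7+14=21 → V
F(5): 5+14=19 → T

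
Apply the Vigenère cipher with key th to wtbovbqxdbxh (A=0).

Repeat the key across the message: thththththth
w(22)+t(19): 41≡15 → p
t(19)+h(7): 26≡0 → a
b(1)+t(19): 20 → u
o(14)+h(7): 21 → v
v(21)+t(19): 40≡14 → o
b(1)+h(7): 8 → i
q(16)+t(19): 35≡9 → j
x(23)+h(7): 30≡4 → e
d(3)+t(19): 22 → w
b(1)+h(7): 8 → i
x(23)+t(19): 42≡16 → q
h(7)+h(7): 14 → o

pauvoijewiqo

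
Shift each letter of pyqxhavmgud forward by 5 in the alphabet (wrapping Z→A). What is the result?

udvcmfarlzi

p(15): 15+5=20 → u
y(24): 24+5=29≡3 → d
q(16): 16+5=21 → v
x(23): 23+5=28≡2 → c
h(7): 7+5=12 → m
a(0): 0+5=5 → f
v(21): 21+5=26≡0 → a
m(12): 12+5=17 → r
g(6): 6+5=11 → l
u(20): 20+5=25 → z
d(3): 3+5=8 → i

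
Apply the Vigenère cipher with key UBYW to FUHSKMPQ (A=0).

ZVFOENNM

Repeat the key across the message: UBYWUBYW
F(5)+U(20): 25 → Z
U(20)+B(1): 21 → V
H(7)+Y(24): 31≡5 → F
S(18)+W(22): 40≡14 → O
K(10)+U(20): 30≡4 → E
M(12)+B(1): 13 → N
P(15)+Y(24): 39≡13 → N
Q(16)+W(22): 38≡12 → M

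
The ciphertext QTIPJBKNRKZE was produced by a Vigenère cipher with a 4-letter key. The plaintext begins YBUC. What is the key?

Subtract each crib letter from the matching ciphertext letter (mod 26):
Q(16)−Y(24)=-8≡18 → S
T(19)−B(1)=18 → S
I(8)−U(20)=-12≡14 → O
P(15)−C(2)=13 → N

SSON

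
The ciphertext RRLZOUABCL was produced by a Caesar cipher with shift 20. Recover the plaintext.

R(17): 17−20=-3≡23 → X
R(17): 17−20=-3≡23 → X
L(11): 11−20=-9≡17 → R
Z(25): 25−20=5 → F
O(14): 14−20=-6≡20 → U
U(20): 20−20=0 → A
A(0): 0−20=-20≡6 → G
B(1): 1−20=-19≡7 → H
C(2): 2−20=-18≡8 → I
L(11): 11−20=-9≡17 → R

XXRFUAGHIR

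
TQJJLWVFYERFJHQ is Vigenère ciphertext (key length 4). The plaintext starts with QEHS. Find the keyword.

DMCR

Subtract each crib letter from the matching ciphertext letter (mod 26):
T(19)−Q(16)=3 → D
Q(16)−E(4)=12 → M
J(9)−H(7)=2 → C
J(9)−S(18)=-9≡17 → R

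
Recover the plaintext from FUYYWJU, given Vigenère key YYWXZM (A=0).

HWCBXXW

Repeat the key across the ciphertext: YYWXZMY
F(5)−Y(24): -19≡7 → H
U(20)−Y(24): -4≡22 → W
Y(24)−W(22): 2 → C
Y(24)−X(23): 1 → B
W(22)−Z(25): -3≡23 → X
J(9)−M(12): -3≡23 → X
U(20)−Y(24): -4≡22 → W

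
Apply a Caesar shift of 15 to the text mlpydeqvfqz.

baenstfkufo

m(12): 12+15=27≡1 → b
l(11): 11+15=26≡0 → a
p(15): 15+15=30≡4 → e
y(24): 24+15=39≡13 → n
d(3): 3+15=18 → s
e(4): 4+15=19 → t
q(16): 16+15=31≡5 → f
v(21): 21+15=36≡10 → k
f(5): 5+15=20 → u
q(16): 16+15=31≡5 → f
z(25): 25+15=40≡14 → o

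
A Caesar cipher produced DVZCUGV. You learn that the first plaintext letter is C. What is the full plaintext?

From the crib: D(3)−C(2)=1, so the shift is 1.
Subtract 1 from each ciphertext letter:
D(3): 3−1=2 → C
V(21): 21−1=20 → U
Z(25): 25−1=24 → Y
C(2): 2−1=1 → B
U(20): 20−1=19 → T
G(6): 6−1=5 → F
V(21): 21−1=20 → U

CUYBTFU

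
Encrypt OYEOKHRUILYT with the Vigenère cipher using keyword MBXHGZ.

AZBVQGDVFSES

Repeat the key across the message: MBXHGZMBXHGZ
O(14)+M(12): 26≡0 → A
Y(24)+B(1): 25 → Z
E(4)+X(23): 27≡1 → B
O(14)+H(7): 21 → V
K(10)+G(6): 16 → Q
H(7)+Z(25): 32≡6 → G
R(17)+M(12): 29≡3 → D
U(20)+B(1): 21 → V
I(8)+X(23): 31≡5 → F
L(11)+H(7): 18 → S
Y(24)+G(6): 30≡4 → E
T(19)+Z(25): 44≡18 → S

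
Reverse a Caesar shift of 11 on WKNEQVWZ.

LZCTFKLO

W(22): 22−11=11 → L
K(10): 10−11=-1≡25 → Z
N(13): 13−11=2 → C
E(4): 4−11=-7≡19 → T
Q(16): 16−11=5 → F
V(21): 21−11=10 → K
W(22): 22−11=11 → L
Z(25): 25−11=14 → O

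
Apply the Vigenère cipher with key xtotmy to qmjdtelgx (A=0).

nfxwfcizl

Repeat the key across the message: xtotmyxto
q(16)+x(23): 39≡13 → n
m(12)+t(19): 31≡5 → f
j(9)+o(14): 23 → x
d(3)+t(19): 22 → w
t(19)+m(12): 31≡5 → f
e(4)+y(24): 28≡2 → c
l(11)+x(23): 34≡8 → i
g(6)+t(19): 25 → z
x(23)+o(14): 37≡11 → l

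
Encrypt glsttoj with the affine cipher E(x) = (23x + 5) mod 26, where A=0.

nydaape

g(6): 23·6+5=143≡13 → n
l(11): 23·11+5=258≡24 → y
s(18): 23·18+5=419≡3 → d
t(19): 23·19+5=442≡0 → a
t(19): 23·19+5=442≡0 → a
o(14): 23·14+5=327≡15 → p
j(9): 23·9+5=212≡4 → e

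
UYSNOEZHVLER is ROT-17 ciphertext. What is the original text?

U(20): 20−17=3 → D
Y(24): 24−17=7 → H
S(18): 18−17=1 → B
N(13): 13−17=-4≡22 → W
O(14): 14−17=-3≡23 → X
E(4): 4−17=-13≡13 → N
Z(25): 25−17=8 → I
H(7): 7−17=-10≡16 → Q
V(21): 21−17=4 → E
L(11): 11−17=-6≡20 → U
E(4): 4−17=-13≡13 → N
R(17): 17−17=0 → A

DHBWXNIQEUNA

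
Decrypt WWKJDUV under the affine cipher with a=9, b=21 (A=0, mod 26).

DDTQYXA

The inverse of 9 mod 26 is 3, since 9·3=27≡1. Apply D(y)=3·(y−21) mod 26:
W(22): 3·(22−21)=3 → D
W(22): 3·(22−21)=3 → D
K(10): 3·(10−21)=-33≡19 → T
J(9): 3·(9−21)=-36≡16 → Q
D(3): 3·(3−21)=-54≡24 → Y
U(20): 3·(20−21)=-3≡23 → X
V(21): 3·(21−21)=0 → A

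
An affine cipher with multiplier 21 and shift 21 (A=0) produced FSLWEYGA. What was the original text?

The inverse of 21 mod 26 is 5, since 21·5=105≡1. Apply D(y)=5·(y−21) mod 26:
F(5): 5·(5−21)=-80≡24 → Y
S(18): 5·(18−21)=-15≡11 → L
L(11): 5·(11−21)=-50≡2 → C
W(22): 5·(22−21)=5 → F
E(4): 5·(4−21)=-85≡19 → T
Y(24): 5·(24−21)=15 → P
G(6): 5·(6−21)=-75≡3 → D
A(0): 5·(0−21)=-105≡25 → Z

YLCFTPDZ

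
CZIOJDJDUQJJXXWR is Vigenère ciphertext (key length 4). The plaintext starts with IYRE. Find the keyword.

Subtract each crib letter from the matching ciphertext letter (mod 26):
C(2)−I(8)=-6≡20 → U
Z(25)−Y(24)=1 → B
I(8)−R(17)=-9≡17 → R
O(14)−E(4)=10 → K

UBRK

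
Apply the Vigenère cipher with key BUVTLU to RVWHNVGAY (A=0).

SPRAYPHUT

Repeat the key across the message: BUVTLUBUV
R(17)+B(1): 18 → S
V(21)+U(20): 41≡15 → P
W(22)+V(21): 43≡17 → R
H(7)+T(19): 26≡0 → A
N(13)+L(11): 24 → Y
V(21)+U(20): 41≡15 → P
G(6)+B(1): 7 → H
A(0)+U(20): 20 → U
Y(24)+V(21): 45≡19 → T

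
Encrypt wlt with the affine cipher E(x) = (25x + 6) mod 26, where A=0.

kvn

w(22): 25·22+6=556≡10 → k
l(11): 25·11+6=281≡21 → v
t(19): 25·19+6=481≡13 → n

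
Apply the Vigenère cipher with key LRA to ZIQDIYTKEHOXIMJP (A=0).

Repeat the key across the message: LRALRALRALRALRAL
Z(25)+L(11): 36≡10 → K
I(8)+R(17): 25 → Z
Q(16)+A(0): 16 → Q
D(3)+L(11): 14 → O
I(8)+R(17): 25 → Z
Y(24)+A(0): 24 → Y
T(19)+L(11): 30≡4 → E
K(10)+R(17): 27≡1 → B
E(4)+A(0): 4 → E
H(7)+L(11): 18 → S
O(14)+R(17): 31≡5 → F
X(23)+A(0): 23 → X
I(8)+L(11): 19 → T
M(12)+R(17): 29≡3 → D
J(9)+A(0): 9 → J
P(15)+L(11): 26≡0 → A

KZQOZYEBESFXTDJA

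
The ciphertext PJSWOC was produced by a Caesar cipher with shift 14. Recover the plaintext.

BVEIAO

P(15): 15−14=1 → B
J(9): 9−14=-5≡21 → V
S(18): 18−14=4 → E
W(22): 22−14=8 → I
O(14): 14−14=0 → A
C(2): 2−14=-12≡14 → O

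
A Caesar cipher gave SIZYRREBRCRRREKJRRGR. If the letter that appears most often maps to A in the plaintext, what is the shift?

The most frequent ciphertext letter is R (appears 9 times).
R is position 17; A is position 0.
Shift = 17.

17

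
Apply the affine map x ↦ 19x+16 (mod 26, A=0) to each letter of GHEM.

ATOK

G(6): 19·6+16=130≡0 → A
H(7): 19·7+16=149≡19 → T
E(4): 19·4+16=92≡14 → O
M(12): 19·12+16=244≡10 → K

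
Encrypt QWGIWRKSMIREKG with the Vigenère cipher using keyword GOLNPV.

Repeat the key across the message: GOLNPVGOLNPVGO
Q(16)+G(6): 22 → W
W(22)+O(14): 36≡10 → K
G(6)+L(11): 17 → R
I(8)+N(13): 21 → V
W(22)+P(15): 37≡11 → L
R(17)+V(21): 38≡12 → M
K(10)+G(6): 16 → Q
S(18)+O(14): 32≡6 → G
M(12)+L(11): 23 → X
I(8)+N(13): 21 → V
R(17)+P(15): 32≡6 → G
E(4)+V(21): 25 → Z
K(10)+G(6): 16 → Q
G(6)+O(14): 20 → U

WKRVLMQGXVGZQU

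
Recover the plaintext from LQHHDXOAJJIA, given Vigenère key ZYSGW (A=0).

MSPBHYQIDNJC

Repeat the key across the ciphertext: ZYSGWZYSGWZY
L(11)−Z(25): -14≡12 → M
Q(16)−Y(24): -8≡18 → S
H(7)−S(18): -11≡15 → P
H(7)−G(6): 1 → B
D(3)−W(22): -19≡7 → H
X(23)−Z(25): -2≡24 → Y
O(14)−Y(24): -10≡16 → Q
A(0)−S(18): -18≡8 → I
J(9)−G(6): 3 → D
J(9)−W(22): -13≡13 → N
I(8)−Z(25): -17≡9 → J
A(0)−Y(24): -24≡2 → C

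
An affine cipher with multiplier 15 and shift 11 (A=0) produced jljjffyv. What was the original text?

The inverse of 15 mod 26 is 7, since 15·7=105≡1. Apply D(y)=7·(y−11) mod 26:
j(9): 7·(9−11)=-14≡12 → m
l(11): 7·(11−11)=0 → a
j(9): 7·(9−11)=-14≡12 → m
j(9): 7·(9−11)=-14≡12 → m
f(5): 7·(5−11)=-42≡10 → k
f(5): 7·(5−11)=-42≡10 → k
y(24): 7·(24−11)=91≡13 → n
v(21): 7·(21−11)=70≡18 → s

mammkkns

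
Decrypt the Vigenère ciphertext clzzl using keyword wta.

Repeat the key across the ciphertext: wtawt
c(2)−w(22): -20≡6 → g
l(11)−t(19): -8≡18 → s
z(25)−a(0): 25 → z
z(25)−w(22): 3 → d
l(11)−t(19): -8≡18 → s

gszds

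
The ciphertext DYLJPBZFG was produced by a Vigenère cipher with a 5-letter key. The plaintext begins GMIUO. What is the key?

XMDPB

Subtract each crib letter from the matching ciphertext letter (mod 26):
D(3)−G(6)=-3≡23 → X
Y(24)−M(12)=12 → M
L(11)−I(8)=3 → D
J(9)−U(20)=-11≡15 → P
P(15)−O(14)=1 → B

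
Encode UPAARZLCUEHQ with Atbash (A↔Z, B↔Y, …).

U(20) → F(5)
P(15) → K(10)
A(0) → Z(25)
A(0) → Z(25)
R(17) → I(8)
Z(25) → A(0)
L(11) → O(14)
C(2) → X(23)
U(20) → F(5)
E(4) → V(21)
H(7) → S(18)
Q(16) → J(9)

FKZZIAOXFVSJ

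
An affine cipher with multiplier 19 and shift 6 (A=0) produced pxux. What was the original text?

The inverse of 19 mod 26 is 11, since 19·11=209≡1. Apply D(y)=11·(y−6) mod 26:
p(15): 11·(15−6)=99≡21 → v
x(23): 11·(23−6)=187≡5 → f
u(20): 11·(20−6)=154≡24 → y
x(23): 11·(23−6)=187≡5 → f

vfyf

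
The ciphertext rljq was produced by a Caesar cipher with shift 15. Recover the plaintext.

cwub

r(17): 17−15=2 → c
l(11): 11−15=-4≡22 → w
j(9): 9−15=-6≡20 → u
q(16): 16−15=1 → b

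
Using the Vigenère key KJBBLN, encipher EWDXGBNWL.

OFEYROXFM

Repeat the key across the message: KJBBLNKJB
E(4)+K(10): 14 → O
W(22)+J(9): 31≡5 → F
D(3)+B(1): 4 → E
X(23)+B(1): 24 → Y
G(6)+L(11): 17 → R
B(1)+N(13): 14 → O
N(13)+K(10): 23 → X
W(22)+J(9): 31≡5 → F
L(11)+B(1): 12 → M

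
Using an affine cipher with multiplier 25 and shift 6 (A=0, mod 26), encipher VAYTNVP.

V(21): 25·21+6=531≡11 → L
A(0): 25·0+6=6 → G
Y(24): 25·24+6=606≡8 → I
T(19): 25·19+6=481≡13 → N
N(13): 25·13+6=331≡19 → T
V(21): 25·21+6=531≡11 → L
P(15): 25·15+6=381≡17 → R

LGINTLR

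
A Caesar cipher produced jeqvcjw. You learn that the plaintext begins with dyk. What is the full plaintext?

dykpwdq

From the crib: j(9)−d(3)=6, so the shift is 6.
Subtract 6 from each ciphertext letter:
j(9): 9−6=3 → d
e(4): 4−6=-2≡24 → y
q(16): 16−6=10 → k
v(21): 21−6=15 → p
c(2): 2−6=-4≡22 → w
j(9): 9−6=3 → d
w(22): 22−6=16 → q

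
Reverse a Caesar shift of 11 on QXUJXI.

FMJYMX

Q(16): 16−11=5 → F
X(23): 23−11=12 → M
U(20): 20−11=9 → J
J(9): 9−11=-2≡24 → Y
X(23): 23−11=12 → M
I(8): 8−11=-3≡23 → X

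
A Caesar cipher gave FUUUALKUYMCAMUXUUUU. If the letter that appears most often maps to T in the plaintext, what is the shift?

1

The most frequent ciphertext letter is U (appears 9 times).
U is position 20; T is position 19.
Shift = 1.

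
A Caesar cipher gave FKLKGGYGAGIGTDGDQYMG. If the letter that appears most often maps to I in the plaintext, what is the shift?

24

The most frequent ciphertext letter is G (appears 7 times).
G is position 6; I is position 8.
Shift = -2≡24.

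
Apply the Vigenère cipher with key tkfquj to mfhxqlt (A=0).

Repeat the key across the message: tkfqujt
m(12)+t(19): 31≡5 → f
f(5)+k(10): 15 → p
h(7)+f(5): 12 → m
x(23)+q(16): 39≡13 → n
q(16)+u(20): 36≡10 → k
l(11)+j(9): 20 → u
t(19)+t(19): 38≡12 → m

fpmnkum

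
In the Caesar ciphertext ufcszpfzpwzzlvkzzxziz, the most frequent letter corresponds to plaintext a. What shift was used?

25

The most frequent ciphertext letter is z (appears 8 times).
z is position 25; a is position 0.
Shift = 25.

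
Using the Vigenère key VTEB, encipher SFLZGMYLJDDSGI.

NYPABFCMEWHTBB

Repeat the key across the message: VTEBVTEBVTEBVT
S(18)+V(21): 39≡13 → N
F(5)+T(19): 24 → Y
L(11)+E(4): 15 → P
Z(25)+B(1): 26≡0 → A
G(6)+V(21): 27≡1 → B
M(12)+T(19): 31≡5 → F
Y(24)+E(4): 28≡2 → C
L(11)+B(1): 12 → M
J(9)+V(21): 30≡4 → E
D(3)+T(19): 22 → W
D(3)+E(4): 7 → H
S(18)+B(1): 19 → T
G(6)+V(21): 27≡1 → B
I(8)+T(19): 27≡1 → B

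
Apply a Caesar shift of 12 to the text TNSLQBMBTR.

FZEXCNYNFD

T(19): 19+12=31≡5 → F
N(13): 13+12=25 → Z
S(18): 18+12=30≡4 → E
L(11): 11+12=23 → X
Q(16): 16+12=28≡2 → C
B(1): 1+12=13 → N
M(12): 12+12=24 → Y
B(1): 1+12=13 → N
T(19): 19+12=31≡5 → F
R(17): 17+12=29≡3 → D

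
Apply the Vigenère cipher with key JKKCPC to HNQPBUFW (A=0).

QXARQWOG

Repeat the key across the message: JKKCPCJK
H(7)+J(9): 16 → Q
N(13)+K(10): 23 → X
Q(16)+K(10): 26≡0 → A
P(15)+C(2): 17 → R
B(1)+P(15): 16 → Q
U(20)+C(2): 22 → W
F(5)+J(9): 14 → O
W(22)+K(10): 32≡6 → G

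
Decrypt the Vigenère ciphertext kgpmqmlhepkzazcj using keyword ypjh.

mrgfsxcagabscktc

Repeat the key across the ciphertext: ypjhypjhypjhypjh
k(10)−y(24): -14≡12 → m
g(6)−p(15): -9≡17 → r
p(15)−j(9): 6 → g
m(12)−h(7): 5 → f
q(16)−y(24): -8≡18 → s
m(12)−p(15): -3≡23 → x
l(11)−j(9): 2 → c
h(7)−h(7): 0 → a
e(4)−y(24): -20≡6 → g
p(15)−p(15): 0 → a
k(10)−j(9): 1 → b
z(25)−h(7): 18 → s
a(0)−y(24): -24≡2 → c
z(25)−p(15): 10 → k
c(2)−j(9): -7≡19 → t
j(9)−h(7): 2 → c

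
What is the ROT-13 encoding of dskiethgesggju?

d(3): 3+13=16 → q
s(18): 18+13=31≡5 → f
k(10): 10+13=23 → x
i(8): 8+13=21 → v
e(4): 4+13=17 → r
t(19): 19+13=32≡6 → g
h(7): 7+13=20 → u
g(6): 6+13=19 → t
e(4): 4+13=17 → r
s(18): 18+13=31≡5 → f
g(6): 6+13=19 → t
g(6): 6+13=19 → t
j(9): 9+13=22 → w
u(20): 20+13=33≡7 → h

qfxvrgutrfttwh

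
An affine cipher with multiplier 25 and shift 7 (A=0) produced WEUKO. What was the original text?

LDNXT

The inverse of 25 mod 26 is 25, since 25·25=625≡1. Apply D(y)=25·(y−7) mod 26:
W(22): 25·(22−7)=375≡11 → L
E(4): 25·(4−7)=-75≡3 → D
U(20): 25·(20−7)=325≡13 → N
K(10): 25·(10−7)=75≡23 → X
O(14): 25·(14−7)=175≡19 → T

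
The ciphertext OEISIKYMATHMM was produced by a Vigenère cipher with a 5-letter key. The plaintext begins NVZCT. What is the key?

Subtract each crib letter from the matching ciphertext letter (mod 26):
O(14)−N(13)=1 → B
E(4)−V(21)=-17≡9 → J
I(8)−Z(25)=-17≡9 → J
S(18)−C(2)=16 → Q
I(8)−T(19)=-11≡15 → P

BJJQP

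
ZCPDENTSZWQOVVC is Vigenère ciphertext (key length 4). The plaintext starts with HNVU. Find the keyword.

Subtract each crib letter from the matching ciphertext letter (mod 26):
Z(25)−H(7)=18 → S
C(2)−N(13)=-11≡15 → P
P(15)−V(21)=-6≡20 → U
D(3)−U(20)=-17≡9 → J

SPUJ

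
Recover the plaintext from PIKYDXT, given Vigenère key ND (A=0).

Repeat the key across the ciphertext: NDNDNDN
P(15)−N(13): 2 → C
I(8)−D(3): 5 → F
K(10)−N(13): -3≡23 → X
Y(24)−D(3): 21 → V
D(3)−N(13): -10≡16 → Q
X(23)−D(3): 20 → U
T(19)−N(13): 6 → G

CFXVQUG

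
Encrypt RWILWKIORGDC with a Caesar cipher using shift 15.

R(17): 17+15=32≡6 → G
W(22): 22+15=37≡11 → L
I(8): 8+15=23 → X
L(11): 11+15=26≡0 → A
W(22): 22+15=37≡11 → L
K(10): 10+15=25 → Z
I(8): 8+15=23 → X
O(14): 14+15=29≡3 → D
R(17): 17+15=32≡6 → G
G(6): 6+15=21 → V
D(3): 3+15=18 → S
C(2): 2+15=17 → R

GLXALZXDGVSR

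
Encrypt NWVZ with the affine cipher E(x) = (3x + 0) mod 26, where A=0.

NOLX

N(13): 3·13+0=39≡13 → N
W(22): 3·22+0=66≡14 → O
V(21): 3·21+0=63≡11 → L
Z(25): 3·25+0=75≡23 → X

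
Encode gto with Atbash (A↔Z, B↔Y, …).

g(6) → t(19)
t(19) → g(6)
o(14) → l(11)

tgl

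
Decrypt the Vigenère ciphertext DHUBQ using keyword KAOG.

THGVG

Repeat the key across the ciphertext: KAOGK
D(3)−K(10): -7≡19 → T
H(7)−A(0): 7 → H
U(20)−O(14): 6 → G
B(1)−G(6): -5≡21 → V
Q(16)−K(10): 6 → G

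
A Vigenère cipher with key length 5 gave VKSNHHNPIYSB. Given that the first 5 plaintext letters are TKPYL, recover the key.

CADPW

Subtract each crib letter from the matching ciphertext letter (mod 26):
V(21)−T(19)=2 → C
K(10)−K(10)=0 → A
S(18)−P(15)=3 → D
N(13)−Y(24)=-11≡15 → P
H(7)−L(11)=-4≡22 → W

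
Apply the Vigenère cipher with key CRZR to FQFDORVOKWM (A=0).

Repeat the key across the message: CRZRCRZRCRZ
F(5)+C(2): 7 → H
Q(16)+R(17): 33≡7 → H
F(5)+Z(25): 30≡4 → E
D(3)+R(17): 20 → U
O(14)+C(2): 16 → Q
R(17)+R(17): 34≡8 → I
V(21)+Z(25): 46≡20 → U
O(14)+R(17): 31≡5 → F
K(10)+C(2): 12 → M
W(22)+R(17): 39≡13 → N
M(12)+Z(25): 37≡11 → L

HHEUQIUFMNL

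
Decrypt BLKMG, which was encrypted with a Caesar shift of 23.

EONPJ

B(1): 1−23=-22≡4 → E
L(11): 11−23=-12≡14 → O
K(10): 10−23=-13≡13 → N
M(12): 12−23=-11≡15 → P
G(6): 6−23=-17≡9 → J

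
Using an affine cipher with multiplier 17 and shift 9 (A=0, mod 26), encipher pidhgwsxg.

epiyhtdkh

p(15): 17·15+9=264≡4 → e
i(8): 17·8+9=145≡15 → p
d(3): 17·3+9=60≡8 → i
h(7): 17·7+9=128≡24 → y
g(6): 17·6+9=111≡7 → h
w(22): 17·22+9=383≡19 → t
s(18): 17·18+9=315≡3 → d
x(23): 17·23+9=400≡10 → k
g(6): 17·6+9=111≡7 → h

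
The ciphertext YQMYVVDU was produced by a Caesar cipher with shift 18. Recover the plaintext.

GYUGDDLC

Y(24): 24−18=6 → G
Q(16): 16−18=-2≡24 → Y
M(12): 12−18=-6≡20 → U
Y(24): 24−18=6 → G
V(21): 21−18=3 → D
V(21): 21−18=3 → D
D(3): 3−18=-15≡11 → L
U(20): 20−18=2 → C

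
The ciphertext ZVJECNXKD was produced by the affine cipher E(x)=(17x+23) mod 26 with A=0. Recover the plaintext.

UGQFLEANI

The inverse of 17 mod 26 is 23, since 17·23=391≡1. Apply D(y)=23·(y−23) mod 26:
Z(25): 23·(25−23)=46≡20 → U
V(21): 23·(21−23)=-46≡6 → G
J(9): 23·(9−23)=-322≡16 → Q
E(4): 23·(4−23)=-437≡5 → F
C(2): 23·(2−23)=-483≡11 → L
N(13): 23·(13−23)=-230≡4 → E
X(23): 23·(23−23)=0 → A
K(10): 23·(10−23)=-299≡13 → N
D(3): 23·(3−23)=-460≡8 → I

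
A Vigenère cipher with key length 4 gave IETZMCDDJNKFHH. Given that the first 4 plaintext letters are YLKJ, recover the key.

Subtract each crib letter from the matching ciphertext letter (mod 26):
I(8)−Y(24)=-16≡10 → K
E(4)−L(11)=-7≡19 → T
T(19)−K(10)=9 → J
Z(25)−J(9)=16 → Q

KTJQ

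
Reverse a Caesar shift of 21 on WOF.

W(22): 22−21=1 → B
O(14): 14−21=-7≡19 → T
F(5): 5−21=-16≡10 → K

BTK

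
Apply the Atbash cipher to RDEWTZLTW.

R(17) → I(8)
D(3) → W(22)
E(4) → V(21)
W(22) → D(3)
T(19) → G(6)
Z(25) → A(0)
L(11) → O(14)
T(19) → G(6)
W(22) → D(3)

IWVDGAOGD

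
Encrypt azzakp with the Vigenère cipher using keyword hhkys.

Repeat the key across the message: hhkysh
a(0)+h(7): 7 → h
z(25)+h(7): 32≡6 → g
z(25)+k(10): 35≡9 → j
a(0)+y(24): 24 → y
k(10)+s(18): 28≡2 → c
p(15)+h(7): 22 → w

hgjycw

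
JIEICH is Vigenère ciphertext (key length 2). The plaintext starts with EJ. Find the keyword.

FZ

Subtract each crib letter from the matching ciphertext letter (mod 26):
J(9)−E(4)=5 → F
I(8)−J(9)=-1≡25 → Z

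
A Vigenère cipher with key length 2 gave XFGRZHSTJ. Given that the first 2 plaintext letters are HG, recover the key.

QZ

Subtract each crib letter from the matching ciphertext letter (mod 26):
X(23)−H(7)=16 → Q
F(5)−G(6)=-1≡25 → Z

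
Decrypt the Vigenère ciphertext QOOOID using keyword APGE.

Repeat the key across the ciphertext: APGEAP
Q(16)−A(0): 16 → Q
O(14)−P(15): -1≡25 → Z
O(14)−G(6): 8 → I
O(14)−E(4): 10 → K
I(8)−A(0): 8 → I
D(3)−P(15): -12≡14 → O

QZIKIO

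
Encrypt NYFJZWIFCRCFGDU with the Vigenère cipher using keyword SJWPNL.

Repeat the key across the message: SJWPNLSJWPNLSJW
N(13)+S(18): 31≡5 → F
Y(24)+J(9): 33≡7 → H
F(5)+W(22): 27≡1 → B
J(9)+P(15): 24 → Y
Z(25)+N(13): 38≡12 → M
W(22)+L(11): 33≡7 → H
I(8)+S(18): 26≡0 → A
F(5)+J(9): 14 → O
C(2)+W(22): 24 → Y
R(17)+P(15): 32≡6 → G
C(2)+N(13): 15 → P
F(5)+L(11): 16 → Q
G(6)+S(18): 24 → Y
D(3)+J(9): 12 → M
U(20)+W(22): 42≡16 → Q

FHBYMHAOYGPQYMQ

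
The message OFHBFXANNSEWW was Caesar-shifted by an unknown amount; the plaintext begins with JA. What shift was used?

5

From the crib: O(14)−J(9)=5, so the shift is 5.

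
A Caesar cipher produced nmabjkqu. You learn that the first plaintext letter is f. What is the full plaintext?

festbcim

From the crib: n(13)−f(5)=8, so the shift is 8.
Subtract 8 from each ciphertext letter:
n(13): 13−8=5 → f
m(12): 12−8=4 → e
a(0): 0−8=-8≡18 → s
b(1): 1−8=-7≡19 → t
j(9): 9−8=1 → b
k(10): 10−8=2 → c
q(16): 16−8=8 → i
u(20): 20−8=12 → m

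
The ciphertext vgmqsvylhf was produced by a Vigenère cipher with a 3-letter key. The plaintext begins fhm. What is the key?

Subtract each crib letter from the matching ciphertext letter (mod 26):
v(21)−f(5)=16 → q
g(6)−h(7)=-1≡25 → z
m(12)−m(12)=0 → a

qza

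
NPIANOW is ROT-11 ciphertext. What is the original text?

CEXPCDL

N(13): 13−11=2 → C
P(15): 15−11=4 → E
I(8): 8−11=-3≡23 → X
A(0): 0−11=-11≡15 → P
N(13): 13−11=2 → C
O(14): 14−11=3 → D
W(22): 22−11=11 → L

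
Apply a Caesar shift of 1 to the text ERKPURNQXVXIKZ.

FSLQVSORYWYJLA

E(4): 4+1=5 → F
R(17): 17+1=18 → S
K(10): 10+1=11 → L
P(15): 15+1=16 → Q
U(20): 20+1=21 → V
R(17): 17+1=18 → S
N(13): 13+1=14 → O
Q(16): 16+1=17 → R
X(23): 23+1=24 → Y
V(21): 21+1=22 → W
X(23): 23+1=24 → Y
I(8): 8+1=9 → J
K(10): 10+1=11 → L
Z(25): 25+1=26≡0 → A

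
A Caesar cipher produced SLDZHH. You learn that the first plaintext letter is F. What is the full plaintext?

From the crib: S(18)−F(5)=13, so the shift is 13.
Subtract 13 from each ciphertext letter:
S(18): 18−13=5 → F
L(11): 11−13=-2≡24 → Y
D(3): 3−13=-10≡16 → Q
Z(25): 25−13=12 → M
H(7): 7−13=-6≡20 → U
H(7): 7−13=-6≡20 → U

FYQMUU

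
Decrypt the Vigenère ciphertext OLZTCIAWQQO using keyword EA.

KLVTYIWWMQK

Repeat the key across the ciphertext: EAEAEAEAEAE
O(14)−E(4): 10 → K
L(11)−A(0): 11 → L
Z(25)−E(4): 21 → V
T(19)−A(0): 19 → T
C(2)−E(4): -2≡24 → Y
I(8)−A(0): 8 → I
A(0)−E(4): -4≡22 → W
W(22)−A(0): 22 → W
Q(16)−E(4): 12 → M
Q(16)−A(0): 16 → Q
O(14)−E(4): 10 → K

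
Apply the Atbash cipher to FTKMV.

F(5) → U(20)
T(19) → G(6)
K(10) → P(15)
M(12) → N(13)
V(21) → E(4)

UGPNE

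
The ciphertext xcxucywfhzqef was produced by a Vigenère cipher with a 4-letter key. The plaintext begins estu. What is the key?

Subtract each crib letter from the matching ciphertext letter (mod 26):
x(23)−e(4)=19 → t
c(2)−s(18)=-16≡10 → k
x(23)−t(19)=4 → e
u(20)−u(20)=0 → a

tkea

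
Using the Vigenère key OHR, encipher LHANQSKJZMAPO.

Repeat the key across the message: OHROHROHROHRO
L(11)+O(14): 25 → Z
H(7)+H(7): 14 → O
A(0)+R(17): 17 → R
N(13)+O(14): 27≡1 → B
Q(16)+H(7): 23 → X
S(18)+R(17): 35≡9 → J
K(10)+O(14): 24 → Y
J(9)+H(7): 16 → Q
Z(25)+R(17): 42≡16 → Q
M(12)+O(14): 26≡0 → A
A(0)+H(7): 7 → H
P(15)+R(17): 32≡6 → G
O(14)+O(14): 28≡2 → C

ZORBXJYQQAHGC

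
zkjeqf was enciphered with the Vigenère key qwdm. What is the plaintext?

jogsaj

Repeat the key across the ciphertext: qwdmqw
z(25)−q(16): 9 → j
k(10)−w(22): -12≡14 → o
j(9)−d(3): 6 → g
e(4)−m(12): -8≡18 → s
q(16)−q(16): 0 → a
f(5)−w(22): -17≡9 → j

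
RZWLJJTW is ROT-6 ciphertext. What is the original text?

LTQFDDNQ

R(17): 17−6=11 → L
Z(25): 25−6=19 → T
W(22): 22−6=16 → Q
L(11): 11−6=5 → F
J(9): 9−6=3 → D
J(9): 9−6=3 → D
T(19): 19−6=13 → N
W(22): 22−6=16 → Q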